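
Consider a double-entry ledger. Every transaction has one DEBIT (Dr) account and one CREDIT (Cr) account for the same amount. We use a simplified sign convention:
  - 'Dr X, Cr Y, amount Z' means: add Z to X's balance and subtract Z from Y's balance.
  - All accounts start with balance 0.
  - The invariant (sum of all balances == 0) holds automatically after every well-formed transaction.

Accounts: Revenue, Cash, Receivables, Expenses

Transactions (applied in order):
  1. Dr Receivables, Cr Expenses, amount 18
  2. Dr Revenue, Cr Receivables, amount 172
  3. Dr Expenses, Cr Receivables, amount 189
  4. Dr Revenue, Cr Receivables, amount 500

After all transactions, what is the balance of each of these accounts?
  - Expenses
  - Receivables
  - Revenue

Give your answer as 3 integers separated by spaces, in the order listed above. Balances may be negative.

After txn 1 (Dr Receivables, Cr Expenses, amount 18): Expenses=-18 Receivables=18
After txn 2 (Dr Revenue, Cr Receivables, amount 172): Expenses=-18 Receivables=-154 Revenue=172
After txn 3 (Dr Expenses, Cr Receivables, amount 189): Expenses=171 Receivables=-343 Revenue=172
After txn 4 (Dr Revenue, Cr Receivables, amount 500): Expenses=171 Receivables=-843 Revenue=672

Answer: 171 -843 672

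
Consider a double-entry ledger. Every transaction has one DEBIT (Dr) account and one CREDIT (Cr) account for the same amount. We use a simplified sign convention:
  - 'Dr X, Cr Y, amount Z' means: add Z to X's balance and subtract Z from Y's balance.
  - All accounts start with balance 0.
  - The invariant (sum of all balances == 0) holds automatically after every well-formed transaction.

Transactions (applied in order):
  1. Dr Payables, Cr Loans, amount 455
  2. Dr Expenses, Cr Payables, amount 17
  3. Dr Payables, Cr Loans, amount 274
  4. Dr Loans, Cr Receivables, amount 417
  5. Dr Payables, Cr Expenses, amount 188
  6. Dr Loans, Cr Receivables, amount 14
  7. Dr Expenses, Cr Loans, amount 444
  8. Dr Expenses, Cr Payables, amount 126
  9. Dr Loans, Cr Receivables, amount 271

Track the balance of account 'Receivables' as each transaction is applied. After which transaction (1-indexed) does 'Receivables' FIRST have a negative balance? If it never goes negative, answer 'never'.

Answer: 4

Derivation:
After txn 1: Receivables=0
After txn 2: Receivables=0
After txn 3: Receivables=0
After txn 4: Receivables=-417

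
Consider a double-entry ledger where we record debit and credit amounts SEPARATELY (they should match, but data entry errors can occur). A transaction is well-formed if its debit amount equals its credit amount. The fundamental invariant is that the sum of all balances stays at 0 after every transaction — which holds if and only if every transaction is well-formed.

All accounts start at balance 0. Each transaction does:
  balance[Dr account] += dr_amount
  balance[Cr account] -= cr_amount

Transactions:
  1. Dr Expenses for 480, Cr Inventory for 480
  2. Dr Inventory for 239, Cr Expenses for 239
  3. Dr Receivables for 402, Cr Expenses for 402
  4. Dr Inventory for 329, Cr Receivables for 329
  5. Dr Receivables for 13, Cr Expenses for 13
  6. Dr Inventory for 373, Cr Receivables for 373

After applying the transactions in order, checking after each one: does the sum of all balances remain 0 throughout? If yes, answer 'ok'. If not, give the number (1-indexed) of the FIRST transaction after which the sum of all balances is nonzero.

After txn 1: dr=480 cr=480 sum_balances=0
After txn 2: dr=239 cr=239 sum_balances=0
After txn 3: dr=402 cr=402 sum_balances=0
After txn 4: dr=329 cr=329 sum_balances=0
After txn 5: dr=13 cr=13 sum_balances=0
After txn 6: dr=373 cr=373 sum_balances=0

Answer: ok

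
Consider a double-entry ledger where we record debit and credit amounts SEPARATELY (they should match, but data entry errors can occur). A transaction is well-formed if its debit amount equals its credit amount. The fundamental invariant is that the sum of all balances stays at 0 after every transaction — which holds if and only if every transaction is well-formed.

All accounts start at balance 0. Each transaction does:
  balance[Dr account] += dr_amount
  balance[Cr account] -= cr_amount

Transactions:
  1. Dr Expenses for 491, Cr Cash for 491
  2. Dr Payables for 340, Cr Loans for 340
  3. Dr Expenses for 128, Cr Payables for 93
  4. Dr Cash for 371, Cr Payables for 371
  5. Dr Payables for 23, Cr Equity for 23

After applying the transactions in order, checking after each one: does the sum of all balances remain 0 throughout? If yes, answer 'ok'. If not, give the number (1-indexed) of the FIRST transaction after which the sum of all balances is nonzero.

After txn 1: dr=491 cr=491 sum_balances=0
After txn 2: dr=340 cr=340 sum_balances=0
After txn 3: dr=128 cr=93 sum_balances=35
After txn 4: dr=371 cr=371 sum_balances=35
After txn 5: dr=23 cr=23 sum_balances=35

Answer: 3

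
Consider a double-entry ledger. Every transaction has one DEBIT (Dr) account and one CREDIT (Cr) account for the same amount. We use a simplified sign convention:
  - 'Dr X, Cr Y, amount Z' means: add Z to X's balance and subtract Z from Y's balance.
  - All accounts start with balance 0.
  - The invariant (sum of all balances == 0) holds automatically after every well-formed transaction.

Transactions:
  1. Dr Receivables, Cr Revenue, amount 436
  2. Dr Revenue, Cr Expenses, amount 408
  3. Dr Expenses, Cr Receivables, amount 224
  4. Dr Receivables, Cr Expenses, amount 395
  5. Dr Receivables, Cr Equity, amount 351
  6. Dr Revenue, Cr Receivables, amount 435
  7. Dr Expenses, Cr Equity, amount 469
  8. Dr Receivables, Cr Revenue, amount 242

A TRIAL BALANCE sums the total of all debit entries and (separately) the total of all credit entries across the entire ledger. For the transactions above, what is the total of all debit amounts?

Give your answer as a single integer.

Answer: 2960

Derivation:
Txn 1: debit+=436
Txn 2: debit+=408
Txn 3: debit+=224
Txn 4: debit+=395
Txn 5: debit+=351
Txn 6: debit+=435
Txn 7: debit+=469
Txn 8: debit+=242
Total debits = 2960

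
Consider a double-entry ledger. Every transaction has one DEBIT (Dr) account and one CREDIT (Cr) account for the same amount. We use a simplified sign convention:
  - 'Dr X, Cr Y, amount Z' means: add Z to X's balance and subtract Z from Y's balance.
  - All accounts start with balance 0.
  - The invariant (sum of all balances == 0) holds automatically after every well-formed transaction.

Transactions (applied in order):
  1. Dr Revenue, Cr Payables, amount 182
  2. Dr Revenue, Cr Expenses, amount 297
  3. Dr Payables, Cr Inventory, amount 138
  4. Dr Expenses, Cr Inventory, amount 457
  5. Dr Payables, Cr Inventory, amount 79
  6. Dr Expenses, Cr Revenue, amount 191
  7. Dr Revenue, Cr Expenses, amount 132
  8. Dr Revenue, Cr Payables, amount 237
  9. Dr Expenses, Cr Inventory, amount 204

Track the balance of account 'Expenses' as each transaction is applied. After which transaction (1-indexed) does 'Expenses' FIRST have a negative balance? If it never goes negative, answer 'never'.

Answer: 2

Derivation:
After txn 1: Expenses=0
After txn 2: Expenses=-297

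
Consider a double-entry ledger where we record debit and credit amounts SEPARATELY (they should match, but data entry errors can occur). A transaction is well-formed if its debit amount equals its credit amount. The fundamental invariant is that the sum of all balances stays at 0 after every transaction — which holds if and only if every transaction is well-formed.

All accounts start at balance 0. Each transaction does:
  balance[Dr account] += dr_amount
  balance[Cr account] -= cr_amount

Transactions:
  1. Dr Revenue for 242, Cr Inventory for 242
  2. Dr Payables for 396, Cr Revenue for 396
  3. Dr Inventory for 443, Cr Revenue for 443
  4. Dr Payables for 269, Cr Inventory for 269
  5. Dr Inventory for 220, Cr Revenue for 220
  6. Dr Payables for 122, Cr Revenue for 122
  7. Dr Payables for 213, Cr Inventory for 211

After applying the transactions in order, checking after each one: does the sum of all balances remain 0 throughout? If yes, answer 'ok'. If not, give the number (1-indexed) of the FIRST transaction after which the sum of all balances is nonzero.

Answer: 7

Derivation:
After txn 1: dr=242 cr=242 sum_balances=0
After txn 2: dr=396 cr=396 sum_balances=0
After txn 3: dr=443 cr=443 sum_balances=0
After txn 4: dr=269 cr=269 sum_balances=0
After txn 5: dr=220 cr=220 sum_balances=0
After txn 6: dr=122 cr=122 sum_balances=0
After txn 7: dr=213 cr=211 sum_balances=2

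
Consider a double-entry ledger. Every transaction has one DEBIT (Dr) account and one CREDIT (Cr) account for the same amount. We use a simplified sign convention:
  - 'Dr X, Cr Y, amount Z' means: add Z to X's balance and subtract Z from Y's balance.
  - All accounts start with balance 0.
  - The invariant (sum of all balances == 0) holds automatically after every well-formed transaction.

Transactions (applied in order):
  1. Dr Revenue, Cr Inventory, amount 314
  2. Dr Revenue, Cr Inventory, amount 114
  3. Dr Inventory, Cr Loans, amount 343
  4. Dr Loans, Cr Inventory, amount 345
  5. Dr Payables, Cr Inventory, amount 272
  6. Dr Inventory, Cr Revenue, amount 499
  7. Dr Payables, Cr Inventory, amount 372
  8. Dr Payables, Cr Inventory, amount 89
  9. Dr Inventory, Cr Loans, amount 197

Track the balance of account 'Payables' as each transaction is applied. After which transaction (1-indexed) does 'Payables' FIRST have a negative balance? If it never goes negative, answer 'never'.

Answer: never

Derivation:
After txn 1: Payables=0
After txn 2: Payables=0
After txn 3: Payables=0
After txn 4: Payables=0
After txn 5: Payables=272
After txn 6: Payables=272
After txn 7: Payables=644
After txn 8: Payables=733
After txn 9: Payables=733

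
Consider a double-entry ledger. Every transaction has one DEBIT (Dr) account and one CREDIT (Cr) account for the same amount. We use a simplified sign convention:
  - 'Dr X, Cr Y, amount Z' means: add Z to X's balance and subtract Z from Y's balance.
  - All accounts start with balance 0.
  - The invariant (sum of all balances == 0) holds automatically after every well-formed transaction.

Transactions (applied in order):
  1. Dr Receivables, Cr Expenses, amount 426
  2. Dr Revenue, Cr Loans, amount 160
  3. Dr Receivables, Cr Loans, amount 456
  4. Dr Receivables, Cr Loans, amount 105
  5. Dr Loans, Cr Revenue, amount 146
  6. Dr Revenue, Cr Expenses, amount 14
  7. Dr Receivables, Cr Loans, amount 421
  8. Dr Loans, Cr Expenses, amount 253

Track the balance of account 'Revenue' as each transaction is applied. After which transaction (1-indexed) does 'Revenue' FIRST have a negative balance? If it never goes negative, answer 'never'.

Answer: never

Derivation:
After txn 1: Revenue=0
After txn 2: Revenue=160
After txn 3: Revenue=160
After txn 4: Revenue=160
After txn 5: Revenue=14
After txn 6: Revenue=28
After txn 7: Revenue=28
After txn 8: Revenue=28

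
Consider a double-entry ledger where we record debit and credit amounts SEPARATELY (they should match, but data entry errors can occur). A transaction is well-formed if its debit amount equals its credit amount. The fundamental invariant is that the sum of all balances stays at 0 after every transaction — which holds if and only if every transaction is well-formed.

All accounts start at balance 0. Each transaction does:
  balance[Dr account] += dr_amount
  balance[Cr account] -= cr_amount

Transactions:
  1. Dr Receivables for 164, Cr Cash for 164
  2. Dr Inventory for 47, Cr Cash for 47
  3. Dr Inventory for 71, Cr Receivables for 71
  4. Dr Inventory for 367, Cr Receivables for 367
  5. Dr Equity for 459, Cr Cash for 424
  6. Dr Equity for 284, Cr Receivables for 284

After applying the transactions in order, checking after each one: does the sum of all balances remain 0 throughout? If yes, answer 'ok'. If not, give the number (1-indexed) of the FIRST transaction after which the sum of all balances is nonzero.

After txn 1: dr=164 cr=164 sum_balances=0
After txn 2: dr=47 cr=47 sum_balances=0
After txn 3: dr=71 cr=71 sum_balances=0
After txn 4: dr=367 cr=367 sum_balances=0
After txn 5: dr=459 cr=424 sum_balances=35
After txn 6: dr=284 cr=284 sum_balances=35

Answer: 5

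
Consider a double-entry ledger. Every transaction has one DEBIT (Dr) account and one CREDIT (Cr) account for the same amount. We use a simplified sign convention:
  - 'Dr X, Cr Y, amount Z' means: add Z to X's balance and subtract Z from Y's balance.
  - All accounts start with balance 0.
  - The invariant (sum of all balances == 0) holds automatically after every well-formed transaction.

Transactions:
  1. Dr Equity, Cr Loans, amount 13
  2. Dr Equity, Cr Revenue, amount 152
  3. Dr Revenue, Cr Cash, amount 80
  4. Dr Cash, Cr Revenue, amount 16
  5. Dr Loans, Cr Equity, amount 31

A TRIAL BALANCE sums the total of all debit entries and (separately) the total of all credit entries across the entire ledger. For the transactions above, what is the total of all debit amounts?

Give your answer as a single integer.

Answer: 292

Derivation:
Txn 1: debit+=13
Txn 2: debit+=152
Txn 3: debit+=80
Txn 4: debit+=16
Txn 5: debit+=31
Total debits = 292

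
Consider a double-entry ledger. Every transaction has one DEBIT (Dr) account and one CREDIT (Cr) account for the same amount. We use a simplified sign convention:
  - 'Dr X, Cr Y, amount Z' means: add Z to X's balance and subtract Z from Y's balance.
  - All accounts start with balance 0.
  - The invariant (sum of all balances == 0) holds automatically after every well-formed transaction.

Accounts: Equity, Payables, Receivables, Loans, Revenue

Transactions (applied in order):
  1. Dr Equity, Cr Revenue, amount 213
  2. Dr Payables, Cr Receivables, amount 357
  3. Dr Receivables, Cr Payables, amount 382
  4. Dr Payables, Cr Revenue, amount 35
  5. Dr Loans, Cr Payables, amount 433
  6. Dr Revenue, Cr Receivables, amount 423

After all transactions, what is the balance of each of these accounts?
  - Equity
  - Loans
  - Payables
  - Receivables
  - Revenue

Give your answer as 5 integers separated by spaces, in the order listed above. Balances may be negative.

After txn 1 (Dr Equity, Cr Revenue, amount 213): Equity=213 Revenue=-213
After txn 2 (Dr Payables, Cr Receivables, amount 357): Equity=213 Payables=357 Receivables=-357 Revenue=-213
After txn 3 (Dr Receivables, Cr Payables, amount 382): Equity=213 Payables=-25 Receivables=25 Revenue=-213
After txn 4 (Dr Payables, Cr Revenue, amount 35): Equity=213 Payables=10 Receivables=25 Revenue=-248
After txn 5 (Dr Loans, Cr Payables, amount 433): Equity=213 Loans=433 Payables=-423 Receivables=25 Revenue=-248
After txn 6 (Dr Revenue, Cr Receivables, amount 423): Equity=213 Loans=433 Payables=-423 Receivables=-398 Revenue=175

Answer: 213 433 -423 -398 175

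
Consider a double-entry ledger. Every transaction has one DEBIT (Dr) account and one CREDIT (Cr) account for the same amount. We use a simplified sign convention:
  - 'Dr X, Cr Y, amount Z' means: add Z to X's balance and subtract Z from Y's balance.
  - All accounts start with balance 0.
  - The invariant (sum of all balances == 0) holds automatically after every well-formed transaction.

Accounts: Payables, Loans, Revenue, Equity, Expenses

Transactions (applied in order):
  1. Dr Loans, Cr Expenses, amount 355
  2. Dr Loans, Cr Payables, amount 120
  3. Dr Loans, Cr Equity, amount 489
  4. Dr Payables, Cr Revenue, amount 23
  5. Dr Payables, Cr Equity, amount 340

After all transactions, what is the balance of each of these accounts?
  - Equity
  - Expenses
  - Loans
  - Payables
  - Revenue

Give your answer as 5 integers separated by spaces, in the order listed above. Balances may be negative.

After txn 1 (Dr Loans, Cr Expenses, amount 355): Expenses=-355 Loans=355
After txn 2 (Dr Loans, Cr Payables, amount 120): Expenses=-355 Loans=475 Payables=-120
After txn 3 (Dr Loans, Cr Equity, amount 489): Equity=-489 Expenses=-355 Loans=964 Payables=-120
After txn 4 (Dr Payables, Cr Revenue, amount 23): Equity=-489 Expenses=-355 Loans=964 Payables=-97 Revenue=-23
After txn 5 (Dr Payables, Cr Equity, amount 340): Equity=-829 Expenses=-355 Loans=964 Payables=243 Revenue=-23

Answer: -829 -355 964 243 -23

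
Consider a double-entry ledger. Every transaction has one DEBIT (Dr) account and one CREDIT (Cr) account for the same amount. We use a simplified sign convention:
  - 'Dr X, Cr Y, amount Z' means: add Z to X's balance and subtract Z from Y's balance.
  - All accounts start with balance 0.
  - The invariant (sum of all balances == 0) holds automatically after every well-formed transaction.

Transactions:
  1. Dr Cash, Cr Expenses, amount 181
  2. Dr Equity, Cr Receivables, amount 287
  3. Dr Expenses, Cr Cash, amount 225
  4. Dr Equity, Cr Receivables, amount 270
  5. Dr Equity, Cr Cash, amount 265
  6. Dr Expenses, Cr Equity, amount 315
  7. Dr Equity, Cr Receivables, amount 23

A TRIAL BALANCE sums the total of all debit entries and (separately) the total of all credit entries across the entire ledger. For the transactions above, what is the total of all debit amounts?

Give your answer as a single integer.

Answer: 1566

Derivation:
Txn 1: debit+=181
Txn 2: debit+=287
Txn 3: debit+=225
Txn 4: debit+=270
Txn 5: debit+=265
Txn 6: debit+=315
Txn 7: debit+=23
Total debits = 1566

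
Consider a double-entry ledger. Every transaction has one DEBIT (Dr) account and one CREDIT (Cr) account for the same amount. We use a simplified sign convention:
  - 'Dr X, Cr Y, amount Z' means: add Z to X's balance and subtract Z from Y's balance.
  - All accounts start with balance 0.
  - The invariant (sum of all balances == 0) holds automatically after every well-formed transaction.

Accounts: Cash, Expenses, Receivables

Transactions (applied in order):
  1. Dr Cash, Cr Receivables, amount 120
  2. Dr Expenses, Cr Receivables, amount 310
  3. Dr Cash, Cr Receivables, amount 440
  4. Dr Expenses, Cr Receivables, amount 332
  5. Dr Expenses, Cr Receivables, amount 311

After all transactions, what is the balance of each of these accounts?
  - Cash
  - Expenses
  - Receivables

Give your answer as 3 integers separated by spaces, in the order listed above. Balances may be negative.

After txn 1 (Dr Cash, Cr Receivables, amount 120): Cash=120 Receivables=-120
After txn 2 (Dr Expenses, Cr Receivables, amount 310): Cash=120 Expenses=310 Receivables=-430
After txn 3 (Dr Cash, Cr Receivables, amount 440): Cash=560 Expenses=310 Receivables=-870
After txn 4 (Dr Expenses, Cr Receivables, amount 332): Cash=560 Expenses=642 Receivables=-1202
After txn 5 (Dr Expenses, Cr Receivables, amount 311): Cash=560 Expenses=953 Receivables=-1513

Answer: 560 953 -1513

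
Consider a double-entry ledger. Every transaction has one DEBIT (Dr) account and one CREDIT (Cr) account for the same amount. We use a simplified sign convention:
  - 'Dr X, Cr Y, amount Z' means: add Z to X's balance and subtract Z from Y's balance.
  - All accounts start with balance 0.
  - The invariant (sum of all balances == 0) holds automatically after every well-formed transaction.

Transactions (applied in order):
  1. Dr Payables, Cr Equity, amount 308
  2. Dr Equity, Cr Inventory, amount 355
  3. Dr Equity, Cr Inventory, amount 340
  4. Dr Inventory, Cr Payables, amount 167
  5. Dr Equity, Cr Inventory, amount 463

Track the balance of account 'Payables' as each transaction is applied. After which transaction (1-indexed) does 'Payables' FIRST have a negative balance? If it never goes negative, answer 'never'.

After txn 1: Payables=308
After txn 2: Payables=308
After txn 3: Payables=308
After txn 4: Payables=141
After txn 5: Payables=141

Answer: never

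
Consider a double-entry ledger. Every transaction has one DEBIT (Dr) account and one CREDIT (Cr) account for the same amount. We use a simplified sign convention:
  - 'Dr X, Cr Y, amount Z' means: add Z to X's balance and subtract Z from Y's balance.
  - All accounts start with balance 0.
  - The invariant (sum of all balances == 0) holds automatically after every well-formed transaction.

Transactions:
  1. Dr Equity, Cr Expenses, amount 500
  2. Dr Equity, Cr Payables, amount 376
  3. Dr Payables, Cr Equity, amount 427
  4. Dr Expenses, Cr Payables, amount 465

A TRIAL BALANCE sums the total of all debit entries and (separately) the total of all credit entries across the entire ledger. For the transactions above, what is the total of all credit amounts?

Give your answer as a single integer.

Answer: 1768

Derivation:
Txn 1: credit+=500
Txn 2: credit+=376
Txn 3: credit+=427
Txn 4: credit+=465
Total credits = 1768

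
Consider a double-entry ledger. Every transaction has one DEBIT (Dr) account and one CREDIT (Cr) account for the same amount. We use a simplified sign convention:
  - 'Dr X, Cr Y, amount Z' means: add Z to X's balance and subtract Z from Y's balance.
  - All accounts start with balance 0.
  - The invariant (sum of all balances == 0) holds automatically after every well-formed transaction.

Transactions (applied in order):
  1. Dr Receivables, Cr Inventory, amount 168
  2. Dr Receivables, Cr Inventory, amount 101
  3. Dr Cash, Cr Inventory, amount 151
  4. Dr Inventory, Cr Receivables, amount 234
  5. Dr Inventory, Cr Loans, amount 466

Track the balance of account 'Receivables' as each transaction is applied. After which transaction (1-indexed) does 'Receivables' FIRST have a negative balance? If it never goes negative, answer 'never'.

After txn 1: Receivables=168
After txn 2: Receivables=269
After txn 3: Receivables=269
After txn 4: Receivables=35
After txn 5: Receivables=35

Answer: never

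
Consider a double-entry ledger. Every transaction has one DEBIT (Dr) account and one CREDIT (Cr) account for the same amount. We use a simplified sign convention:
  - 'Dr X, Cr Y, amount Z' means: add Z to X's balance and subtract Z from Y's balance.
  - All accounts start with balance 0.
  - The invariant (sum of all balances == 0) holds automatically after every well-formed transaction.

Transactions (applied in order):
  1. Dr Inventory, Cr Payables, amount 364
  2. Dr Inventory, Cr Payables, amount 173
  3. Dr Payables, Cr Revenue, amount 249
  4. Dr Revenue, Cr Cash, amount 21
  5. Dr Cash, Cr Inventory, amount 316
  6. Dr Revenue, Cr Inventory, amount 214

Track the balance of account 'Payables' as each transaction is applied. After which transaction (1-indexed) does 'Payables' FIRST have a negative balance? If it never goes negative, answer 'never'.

Answer: 1

Derivation:
After txn 1: Payables=-364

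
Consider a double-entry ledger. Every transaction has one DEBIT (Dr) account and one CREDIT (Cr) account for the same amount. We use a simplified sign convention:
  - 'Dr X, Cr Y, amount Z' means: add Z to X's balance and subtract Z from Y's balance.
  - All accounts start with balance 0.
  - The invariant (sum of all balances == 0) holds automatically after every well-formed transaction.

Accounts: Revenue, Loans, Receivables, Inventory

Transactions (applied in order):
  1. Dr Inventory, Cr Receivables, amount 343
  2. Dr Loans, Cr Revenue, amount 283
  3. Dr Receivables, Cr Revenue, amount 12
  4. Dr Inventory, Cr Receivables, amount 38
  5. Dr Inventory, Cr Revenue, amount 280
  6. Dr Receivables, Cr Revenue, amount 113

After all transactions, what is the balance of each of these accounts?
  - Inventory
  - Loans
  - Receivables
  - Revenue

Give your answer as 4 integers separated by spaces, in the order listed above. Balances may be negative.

Answer: 661 283 -256 -688

Derivation:
After txn 1 (Dr Inventory, Cr Receivables, amount 343): Inventory=343 Receivables=-343
After txn 2 (Dr Loans, Cr Revenue, amount 283): Inventory=343 Loans=283 Receivables=-343 Revenue=-283
After txn 3 (Dr Receivables, Cr Revenue, amount 12): Inventory=343 Loans=283 Receivables=-331 Revenue=-295
After txn 4 (Dr Inventory, Cr Receivables, amount 38): Inventory=381 Loans=283 Receivables=-369 Revenue=-295
After txn 5 (Dr Inventory, Cr Revenue, amount 280): Inventory=661 Loans=283 Receivables=-369 Revenue=-575
After txn 6 (Dr Receivables, Cr Revenue, amount 113): Inventory=661 Loans=283 Receivables=-256 Revenue=-688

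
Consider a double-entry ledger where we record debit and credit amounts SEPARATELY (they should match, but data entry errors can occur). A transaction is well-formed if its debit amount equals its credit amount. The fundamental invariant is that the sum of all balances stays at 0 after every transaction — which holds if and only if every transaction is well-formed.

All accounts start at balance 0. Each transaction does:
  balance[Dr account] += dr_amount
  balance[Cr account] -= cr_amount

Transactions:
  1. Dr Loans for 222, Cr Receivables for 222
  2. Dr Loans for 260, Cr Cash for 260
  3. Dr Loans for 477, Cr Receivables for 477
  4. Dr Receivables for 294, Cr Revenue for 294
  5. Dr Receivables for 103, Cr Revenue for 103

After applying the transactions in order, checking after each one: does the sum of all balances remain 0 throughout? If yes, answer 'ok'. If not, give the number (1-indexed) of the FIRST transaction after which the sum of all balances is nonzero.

Answer: ok

Derivation:
After txn 1: dr=222 cr=222 sum_balances=0
After txn 2: dr=260 cr=260 sum_balances=0
After txn 3: dr=477 cr=477 sum_balances=0
After txn 4: dr=294 cr=294 sum_balances=0
After txn 5: dr=103 cr=103 sum_balances=0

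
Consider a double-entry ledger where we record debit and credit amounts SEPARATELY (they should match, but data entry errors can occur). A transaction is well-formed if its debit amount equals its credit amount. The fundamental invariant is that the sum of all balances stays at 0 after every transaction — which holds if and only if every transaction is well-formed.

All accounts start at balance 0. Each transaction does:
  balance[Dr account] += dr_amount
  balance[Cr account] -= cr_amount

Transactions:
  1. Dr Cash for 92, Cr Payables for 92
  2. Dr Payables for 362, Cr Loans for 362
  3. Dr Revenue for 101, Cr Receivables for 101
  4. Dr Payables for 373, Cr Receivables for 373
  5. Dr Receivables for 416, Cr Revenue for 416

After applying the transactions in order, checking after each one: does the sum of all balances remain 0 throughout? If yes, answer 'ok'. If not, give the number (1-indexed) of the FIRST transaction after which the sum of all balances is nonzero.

Answer: ok

Derivation:
After txn 1: dr=92 cr=92 sum_balances=0
After txn 2: dr=362 cr=362 sum_balances=0
After txn 3: dr=101 cr=101 sum_balances=0
After txn 4: dr=373 cr=373 sum_balances=0
After txn 5: dr=416 cr=416 sum_balances=0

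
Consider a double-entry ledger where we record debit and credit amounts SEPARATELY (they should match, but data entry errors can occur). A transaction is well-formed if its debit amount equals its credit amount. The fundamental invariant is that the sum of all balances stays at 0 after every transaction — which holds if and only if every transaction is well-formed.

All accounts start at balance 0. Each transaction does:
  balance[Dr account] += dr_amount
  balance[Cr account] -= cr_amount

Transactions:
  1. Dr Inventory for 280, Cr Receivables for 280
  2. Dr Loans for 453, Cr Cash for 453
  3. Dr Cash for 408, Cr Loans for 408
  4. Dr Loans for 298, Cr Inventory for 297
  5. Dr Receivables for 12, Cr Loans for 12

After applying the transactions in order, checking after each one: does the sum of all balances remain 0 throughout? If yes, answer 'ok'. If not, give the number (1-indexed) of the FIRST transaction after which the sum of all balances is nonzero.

After txn 1: dr=280 cr=280 sum_balances=0
After txn 2: dr=453 cr=453 sum_balances=0
After txn 3: dr=408 cr=408 sum_balances=0
After txn 4: dr=298 cr=297 sum_balances=1
After txn 5: dr=12 cr=12 sum_balances=1

Answer: 4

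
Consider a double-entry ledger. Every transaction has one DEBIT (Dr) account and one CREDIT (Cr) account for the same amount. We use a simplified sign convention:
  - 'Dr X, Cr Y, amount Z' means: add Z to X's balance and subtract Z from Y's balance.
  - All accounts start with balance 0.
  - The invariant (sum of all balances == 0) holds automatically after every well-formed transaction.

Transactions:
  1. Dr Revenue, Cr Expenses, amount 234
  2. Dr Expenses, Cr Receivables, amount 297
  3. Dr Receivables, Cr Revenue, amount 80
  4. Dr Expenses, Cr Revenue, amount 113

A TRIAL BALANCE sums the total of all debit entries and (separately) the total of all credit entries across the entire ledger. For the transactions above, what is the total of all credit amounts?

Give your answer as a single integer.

Answer: 724

Derivation:
Txn 1: credit+=234
Txn 2: credit+=297
Txn 3: credit+=80
Txn 4: credit+=113
Total credits = 724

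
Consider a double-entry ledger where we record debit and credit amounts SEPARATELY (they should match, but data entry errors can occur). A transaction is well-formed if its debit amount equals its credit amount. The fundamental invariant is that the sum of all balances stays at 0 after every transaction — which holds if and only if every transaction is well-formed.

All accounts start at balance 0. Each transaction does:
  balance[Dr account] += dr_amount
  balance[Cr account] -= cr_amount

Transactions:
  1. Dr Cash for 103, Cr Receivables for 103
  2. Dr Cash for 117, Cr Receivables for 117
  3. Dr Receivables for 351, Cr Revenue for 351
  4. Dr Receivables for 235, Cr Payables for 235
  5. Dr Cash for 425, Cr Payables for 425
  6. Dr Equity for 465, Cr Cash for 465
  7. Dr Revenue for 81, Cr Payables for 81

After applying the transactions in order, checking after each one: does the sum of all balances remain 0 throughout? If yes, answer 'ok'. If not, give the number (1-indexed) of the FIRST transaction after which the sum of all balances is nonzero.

After txn 1: dr=103 cr=103 sum_balances=0
After txn 2: dr=117 cr=117 sum_balances=0
After txn 3: dr=351 cr=351 sum_balances=0
After txn 4: dr=235 cr=235 sum_balances=0
After txn 5: dr=425 cr=425 sum_balances=0
After txn 6: dr=465 cr=465 sum_balances=0
After txn 7: dr=81 cr=81 sum_balances=0

Answer: ok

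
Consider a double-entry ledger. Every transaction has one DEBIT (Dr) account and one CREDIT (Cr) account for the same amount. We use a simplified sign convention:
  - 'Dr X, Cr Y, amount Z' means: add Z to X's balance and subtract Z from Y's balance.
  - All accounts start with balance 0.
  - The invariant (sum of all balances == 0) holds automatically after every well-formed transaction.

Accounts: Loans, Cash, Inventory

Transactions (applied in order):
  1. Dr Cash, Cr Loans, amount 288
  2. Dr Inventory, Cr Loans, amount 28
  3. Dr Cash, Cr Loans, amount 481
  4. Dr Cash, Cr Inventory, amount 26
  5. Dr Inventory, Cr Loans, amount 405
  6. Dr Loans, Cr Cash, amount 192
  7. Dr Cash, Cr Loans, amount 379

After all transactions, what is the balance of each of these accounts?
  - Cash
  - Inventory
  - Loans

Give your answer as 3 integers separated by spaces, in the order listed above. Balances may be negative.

After txn 1 (Dr Cash, Cr Loans, amount 288): Cash=288 Loans=-288
After txn 2 (Dr Inventory, Cr Loans, amount 28): Cash=288 Inventory=28 Loans=-316
After txn 3 (Dr Cash, Cr Loans, amount 481): Cash=769 Inventory=28 Loans=-797
After txn 4 (Dr Cash, Cr Inventory, amount 26): Cash=795 Inventory=2 Loans=-797
After txn 5 (Dr Inventory, Cr Loans, amount 405): Cash=795 Inventory=407 Loans=-1202
After txn 6 (Dr Loans, Cr Cash, amount 192): Cash=603 Inventory=407 Loans=-1010
After txn 7 (Dr Cash, Cr Loans, amount 379): Cash=982 Inventory=407 Loans=-1389

Answer: 982 407 -1389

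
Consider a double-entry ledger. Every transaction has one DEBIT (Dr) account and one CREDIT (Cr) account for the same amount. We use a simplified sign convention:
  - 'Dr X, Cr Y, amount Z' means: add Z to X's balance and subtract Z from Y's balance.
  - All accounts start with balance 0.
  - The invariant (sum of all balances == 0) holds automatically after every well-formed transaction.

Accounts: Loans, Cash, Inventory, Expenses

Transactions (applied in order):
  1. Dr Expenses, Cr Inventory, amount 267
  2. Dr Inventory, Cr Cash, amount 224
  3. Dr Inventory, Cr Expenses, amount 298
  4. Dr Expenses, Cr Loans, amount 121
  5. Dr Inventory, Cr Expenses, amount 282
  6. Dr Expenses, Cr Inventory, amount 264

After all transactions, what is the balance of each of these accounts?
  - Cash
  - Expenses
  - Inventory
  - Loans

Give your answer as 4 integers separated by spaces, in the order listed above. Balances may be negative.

After txn 1 (Dr Expenses, Cr Inventory, amount 267): Expenses=267 Inventory=-267
After txn 2 (Dr Inventory, Cr Cash, amount 224): Cash=-224 Expenses=267 Inventory=-43
After txn 3 (Dr Inventory, Cr Expenses, amount 298): Cash=-224 Expenses=-31 Inventory=255
After txn 4 (Dr Expenses, Cr Loans, amount 121): Cash=-224 Expenses=90 Inventory=255 Loans=-121
After txn 5 (Dr Inventory, Cr Expenses, amount 282): Cash=-224 Expenses=-192 Inventory=537 Loans=-121
After txn 6 (Dr Expenses, Cr Inventory, amount 264): Cash=-224 Expenses=72 Inventory=273 Loans=-121

Answer: -224 72 273 -121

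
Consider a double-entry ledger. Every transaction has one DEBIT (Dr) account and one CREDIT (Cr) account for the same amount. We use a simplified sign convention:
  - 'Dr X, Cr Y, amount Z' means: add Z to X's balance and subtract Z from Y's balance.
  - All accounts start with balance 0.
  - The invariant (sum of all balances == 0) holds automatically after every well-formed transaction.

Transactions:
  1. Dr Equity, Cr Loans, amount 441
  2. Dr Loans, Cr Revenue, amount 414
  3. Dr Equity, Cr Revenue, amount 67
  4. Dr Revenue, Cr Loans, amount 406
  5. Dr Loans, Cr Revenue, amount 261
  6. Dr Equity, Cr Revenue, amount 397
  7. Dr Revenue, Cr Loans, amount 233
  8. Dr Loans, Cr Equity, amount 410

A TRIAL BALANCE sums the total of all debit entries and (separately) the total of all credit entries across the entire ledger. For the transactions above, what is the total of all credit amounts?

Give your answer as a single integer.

Answer: 2629

Derivation:
Txn 1: credit+=441
Txn 2: credit+=414
Txn 3: credit+=67
Txn 4: credit+=406
Txn 5: credit+=261
Txn 6: credit+=397
Txn 7: credit+=233
Txn 8: credit+=410
Total credits = 2629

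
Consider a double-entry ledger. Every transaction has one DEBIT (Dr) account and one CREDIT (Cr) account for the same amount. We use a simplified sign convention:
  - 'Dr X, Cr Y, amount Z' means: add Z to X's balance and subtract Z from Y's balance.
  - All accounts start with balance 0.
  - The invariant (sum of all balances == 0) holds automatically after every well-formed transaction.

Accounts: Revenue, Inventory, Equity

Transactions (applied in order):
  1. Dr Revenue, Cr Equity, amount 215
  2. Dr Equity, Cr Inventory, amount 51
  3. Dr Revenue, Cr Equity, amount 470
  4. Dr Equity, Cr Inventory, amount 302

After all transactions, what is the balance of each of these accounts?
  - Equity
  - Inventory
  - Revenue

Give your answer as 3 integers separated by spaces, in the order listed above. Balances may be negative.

After txn 1 (Dr Revenue, Cr Equity, amount 215): Equity=-215 Revenue=215
After txn 2 (Dr Equity, Cr Inventory, amount 51): Equity=-164 Inventory=-51 Revenue=215
After txn 3 (Dr Revenue, Cr Equity, amount 470): Equity=-634 Inventory=-51 Revenue=685
After txn 4 (Dr Equity, Cr Inventory, amount 302): Equity=-332 Inventory=-353 Revenue=685

Answer: -332 -353 685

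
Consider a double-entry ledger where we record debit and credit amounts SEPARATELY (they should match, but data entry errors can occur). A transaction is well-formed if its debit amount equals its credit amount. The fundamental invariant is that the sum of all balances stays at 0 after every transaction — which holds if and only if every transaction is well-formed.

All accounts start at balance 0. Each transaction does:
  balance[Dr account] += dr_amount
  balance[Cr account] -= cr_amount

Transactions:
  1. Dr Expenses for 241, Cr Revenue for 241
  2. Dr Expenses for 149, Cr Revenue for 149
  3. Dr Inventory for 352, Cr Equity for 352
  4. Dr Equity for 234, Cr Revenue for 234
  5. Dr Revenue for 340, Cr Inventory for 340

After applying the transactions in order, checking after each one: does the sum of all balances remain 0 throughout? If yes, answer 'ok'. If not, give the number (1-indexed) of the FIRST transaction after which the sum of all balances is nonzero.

After txn 1: dr=241 cr=241 sum_balances=0
After txn 2: dr=149 cr=149 sum_balances=0
After txn 3: dr=352 cr=352 sum_balances=0
After txn 4: dr=234 cr=234 sum_balances=0
After txn 5: dr=340 cr=340 sum_balances=0

Answer: ok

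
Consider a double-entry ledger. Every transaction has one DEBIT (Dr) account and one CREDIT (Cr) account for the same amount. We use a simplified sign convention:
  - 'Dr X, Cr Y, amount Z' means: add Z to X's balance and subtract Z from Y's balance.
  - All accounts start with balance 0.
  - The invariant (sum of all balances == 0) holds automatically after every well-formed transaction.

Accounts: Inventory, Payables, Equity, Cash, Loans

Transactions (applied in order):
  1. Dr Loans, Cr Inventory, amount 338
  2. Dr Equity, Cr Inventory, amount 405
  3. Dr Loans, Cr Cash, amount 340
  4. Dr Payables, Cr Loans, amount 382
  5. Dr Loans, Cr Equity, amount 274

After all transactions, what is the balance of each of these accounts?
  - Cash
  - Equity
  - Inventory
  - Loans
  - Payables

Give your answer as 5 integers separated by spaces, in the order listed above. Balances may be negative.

Answer: -340 131 -743 570 382

Derivation:
After txn 1 (Dr Loans, Cr Inventory, amount 338): Inventory=-338 Loans=338
After txn 2 (Dr Equity, Cr Inventory, amount 405): Equity=405 Inventory=-743 Loans=338
After txn 3 (Dr Loans, Cr Cash, amount 340): Cash=-340 Equity=405 Inventory=-743 Loans=678
After txn 4 (Dr Payables, Cr Loans, amount 382): Cash=-340 Equity=405 Inventory=-743 Loans=296 Payables=382
After txn 5 (Dr Loans, Cr Equity, amount 274): Cash=-340 Equity=131 Inventory=-743 Loans=570 Payables=382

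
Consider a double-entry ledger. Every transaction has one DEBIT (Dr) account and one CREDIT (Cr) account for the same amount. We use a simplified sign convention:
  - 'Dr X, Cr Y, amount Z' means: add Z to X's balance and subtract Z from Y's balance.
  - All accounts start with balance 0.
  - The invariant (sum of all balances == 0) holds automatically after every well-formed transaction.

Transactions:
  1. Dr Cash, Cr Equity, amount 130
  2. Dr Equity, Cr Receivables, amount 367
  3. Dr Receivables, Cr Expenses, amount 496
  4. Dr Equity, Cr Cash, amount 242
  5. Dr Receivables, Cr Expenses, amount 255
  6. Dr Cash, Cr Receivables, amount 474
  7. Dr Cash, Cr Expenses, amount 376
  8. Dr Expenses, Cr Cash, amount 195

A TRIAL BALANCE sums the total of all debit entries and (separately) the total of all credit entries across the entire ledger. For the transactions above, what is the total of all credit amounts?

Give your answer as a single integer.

Txn 1: credit+=130
Txn 2: credit+=367
Txn 3: credit+=496
Txn 4: credit+=242
Txn 5: credit+=255
Txn 6: credit+=474
Txn 7: credit+=376
Txn 8: credit+=195
Total credits = 2535

Answer: 2535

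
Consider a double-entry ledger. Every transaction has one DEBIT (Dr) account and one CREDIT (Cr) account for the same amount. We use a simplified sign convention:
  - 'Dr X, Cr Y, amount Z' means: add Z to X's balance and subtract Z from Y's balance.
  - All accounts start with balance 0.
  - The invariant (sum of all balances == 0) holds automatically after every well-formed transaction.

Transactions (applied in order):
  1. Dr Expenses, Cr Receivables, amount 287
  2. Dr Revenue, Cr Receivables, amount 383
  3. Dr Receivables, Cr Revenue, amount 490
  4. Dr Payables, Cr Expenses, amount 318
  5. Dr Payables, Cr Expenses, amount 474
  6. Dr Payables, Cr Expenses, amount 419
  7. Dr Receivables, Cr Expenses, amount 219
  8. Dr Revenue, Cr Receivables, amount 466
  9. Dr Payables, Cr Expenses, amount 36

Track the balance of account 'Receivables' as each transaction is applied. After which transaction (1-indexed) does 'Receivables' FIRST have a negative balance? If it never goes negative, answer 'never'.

After txn 1: Receivables=-287

Answer: 1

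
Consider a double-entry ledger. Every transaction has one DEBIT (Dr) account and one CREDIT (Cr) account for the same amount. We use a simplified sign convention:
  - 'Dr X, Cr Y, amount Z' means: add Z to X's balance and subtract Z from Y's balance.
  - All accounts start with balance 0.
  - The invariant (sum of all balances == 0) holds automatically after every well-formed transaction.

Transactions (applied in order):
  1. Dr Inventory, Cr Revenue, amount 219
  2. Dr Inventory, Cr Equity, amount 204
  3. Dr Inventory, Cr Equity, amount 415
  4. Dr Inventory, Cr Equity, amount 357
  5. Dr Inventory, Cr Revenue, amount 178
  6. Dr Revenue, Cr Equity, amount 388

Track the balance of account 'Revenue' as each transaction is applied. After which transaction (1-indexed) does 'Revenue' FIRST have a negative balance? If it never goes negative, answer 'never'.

After txn 1: Revenue=-219

Answer: 1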